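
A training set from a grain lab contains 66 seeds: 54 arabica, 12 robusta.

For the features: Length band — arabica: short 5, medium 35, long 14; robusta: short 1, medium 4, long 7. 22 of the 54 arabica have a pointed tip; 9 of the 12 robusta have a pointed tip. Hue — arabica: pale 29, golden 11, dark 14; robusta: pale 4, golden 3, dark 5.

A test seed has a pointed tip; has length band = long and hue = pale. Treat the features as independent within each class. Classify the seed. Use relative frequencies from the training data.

arabica: (54/66) × (14/54) × (22/54) × (29/54) ≈ 0.0464106
robusta: (12/66) × (7/12) × (9/12) × (4/12) ≈ 0.0265152
Highest score → arabica.

arabica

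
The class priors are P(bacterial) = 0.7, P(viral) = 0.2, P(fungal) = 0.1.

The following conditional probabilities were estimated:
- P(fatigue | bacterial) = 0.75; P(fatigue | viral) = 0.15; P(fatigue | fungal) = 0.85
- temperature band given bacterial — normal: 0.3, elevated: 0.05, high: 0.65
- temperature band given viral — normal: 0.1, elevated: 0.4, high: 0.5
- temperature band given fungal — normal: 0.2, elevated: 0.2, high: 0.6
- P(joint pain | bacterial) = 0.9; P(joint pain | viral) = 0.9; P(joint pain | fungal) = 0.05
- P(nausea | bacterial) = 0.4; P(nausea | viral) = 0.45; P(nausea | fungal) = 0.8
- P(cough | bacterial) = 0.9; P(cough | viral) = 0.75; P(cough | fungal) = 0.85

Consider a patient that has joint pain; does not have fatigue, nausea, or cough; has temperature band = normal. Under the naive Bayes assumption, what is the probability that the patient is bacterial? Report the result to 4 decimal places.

0.5735

bacterial: 0.7 × (1−0.75) × 0.3 × 0.9 × (1−0.4) × (1−0.9) = 0.002835
viral: 0.2 × (1−0.15) × 0.1 × 0.9 × (1−0.45) × (1−0.75) = 0.00210375
fungal: 0.1 × (1−0.85) × 0.2 × 0.05 × (1−0.8) × (1−0.85) = 0.0000045
P(bacterial | x) = 0.002835 / 0.00494325 ≈ 0.5735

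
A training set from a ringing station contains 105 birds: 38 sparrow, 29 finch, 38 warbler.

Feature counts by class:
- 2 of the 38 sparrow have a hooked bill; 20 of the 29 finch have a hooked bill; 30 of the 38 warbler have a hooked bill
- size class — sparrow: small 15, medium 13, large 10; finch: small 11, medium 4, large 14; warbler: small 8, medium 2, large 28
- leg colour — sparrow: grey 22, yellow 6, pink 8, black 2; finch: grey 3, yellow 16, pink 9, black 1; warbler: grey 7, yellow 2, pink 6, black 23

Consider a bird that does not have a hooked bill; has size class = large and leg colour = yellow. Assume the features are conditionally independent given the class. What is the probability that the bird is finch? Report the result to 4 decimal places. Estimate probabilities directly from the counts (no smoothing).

0.5703

sparrow: (38/105) × (36/38) × (10/38) × (6/38) ≈ 0.0142461
finch: (29/105) × (9/29) × (14/29) × (16/29) ≈ 0.02283
warbler: (38/105) × (8/38) × (28/38) × (2/38) ≈ 0.00295476
P(finch | x) = 0.02283 / 0.04003086 ≈ 0.5703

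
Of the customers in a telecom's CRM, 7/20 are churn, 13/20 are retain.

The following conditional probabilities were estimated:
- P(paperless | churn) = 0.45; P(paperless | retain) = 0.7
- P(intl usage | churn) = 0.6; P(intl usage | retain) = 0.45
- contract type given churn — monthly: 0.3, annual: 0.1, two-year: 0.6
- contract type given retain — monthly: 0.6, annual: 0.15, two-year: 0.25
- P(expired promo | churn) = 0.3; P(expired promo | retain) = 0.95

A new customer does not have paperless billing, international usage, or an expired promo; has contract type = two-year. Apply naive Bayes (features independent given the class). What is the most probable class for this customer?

churn: 0.35 × (1−0.45) × (1−0.6) × 0.6 × (1−0.3) = 0.03234
retain: 0.65 × (1−0.7) × (1−0.45) × 0.25 × (1−0.95) = 0.001340625
Highest score → churn.

churn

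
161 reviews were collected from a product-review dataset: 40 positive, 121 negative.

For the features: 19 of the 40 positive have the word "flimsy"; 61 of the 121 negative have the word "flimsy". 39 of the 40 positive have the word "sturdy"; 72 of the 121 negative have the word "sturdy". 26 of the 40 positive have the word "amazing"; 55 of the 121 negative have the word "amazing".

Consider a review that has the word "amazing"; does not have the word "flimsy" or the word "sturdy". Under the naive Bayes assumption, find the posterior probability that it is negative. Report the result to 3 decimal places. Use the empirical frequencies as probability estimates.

0.970

positive: (40/161) × (21/40) × (1/40) × (26/40) ≈ 0.00211957
negative: (121/161) × (60/121) × (49/121) × (55/121) ≈ 0.0685983
P(negative | x) = 0.0685983 / 0.07071787 ≈ 0.970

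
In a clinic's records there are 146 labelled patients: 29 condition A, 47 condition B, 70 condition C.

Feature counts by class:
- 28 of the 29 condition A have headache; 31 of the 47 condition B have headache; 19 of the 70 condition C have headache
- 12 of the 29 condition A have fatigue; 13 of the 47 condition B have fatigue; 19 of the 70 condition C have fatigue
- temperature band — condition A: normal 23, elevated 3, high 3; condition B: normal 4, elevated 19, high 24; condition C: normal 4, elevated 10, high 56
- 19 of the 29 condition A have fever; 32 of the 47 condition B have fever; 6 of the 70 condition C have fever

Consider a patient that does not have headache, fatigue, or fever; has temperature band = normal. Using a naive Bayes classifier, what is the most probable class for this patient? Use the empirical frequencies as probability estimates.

condition C

condition A: (29/146) × (1/29) × (17/29) × (23/29) × (10/29) ≈ 0.00109807
condition B: (47/146) × (16/47) × (34/47) × (4/47) × (15/47) ≈ 0.0021533
condition C: (70/146) × (51/70) × (51/70) × (4/70) × (64/70) ≈ 0.0132964
Highest score → condition C.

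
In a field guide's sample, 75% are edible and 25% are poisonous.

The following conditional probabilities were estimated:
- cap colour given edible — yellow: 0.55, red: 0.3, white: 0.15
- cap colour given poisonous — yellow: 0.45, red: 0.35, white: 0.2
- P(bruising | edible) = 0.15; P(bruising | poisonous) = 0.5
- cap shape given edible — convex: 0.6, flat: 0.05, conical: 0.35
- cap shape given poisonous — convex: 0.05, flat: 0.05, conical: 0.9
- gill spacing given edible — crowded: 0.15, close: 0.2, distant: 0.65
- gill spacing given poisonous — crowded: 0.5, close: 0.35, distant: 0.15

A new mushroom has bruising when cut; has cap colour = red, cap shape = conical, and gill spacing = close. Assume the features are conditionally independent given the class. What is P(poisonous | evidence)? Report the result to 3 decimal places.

edible: 0.75 × 0.3 × 0.15 × 0.35 × 0.2 = 0.0023625
poisonous: 0.25 × 0.35 × 0.5 × 0.9 × 0.35 = 0.01378125
P(poisonous | x) = 0.01378125 / 0.01614375 ≈ 0.854

0.854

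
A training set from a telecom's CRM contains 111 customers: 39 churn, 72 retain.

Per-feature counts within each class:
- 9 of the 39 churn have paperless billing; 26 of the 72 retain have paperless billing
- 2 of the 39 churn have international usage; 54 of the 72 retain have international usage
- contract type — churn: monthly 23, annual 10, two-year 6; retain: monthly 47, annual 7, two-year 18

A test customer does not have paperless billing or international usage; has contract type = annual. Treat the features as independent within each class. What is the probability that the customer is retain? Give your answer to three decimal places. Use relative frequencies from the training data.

0.133

churn: (39/111) × (30/39) × (37/39) × (10/39) ≈ 0.0657462
retain: (72/111) × (46/72) × (18/72) × (7/72) ≈ 0.0100726
P(retain | x) = 0.0100726 / 0.0758188 ≈ 0.133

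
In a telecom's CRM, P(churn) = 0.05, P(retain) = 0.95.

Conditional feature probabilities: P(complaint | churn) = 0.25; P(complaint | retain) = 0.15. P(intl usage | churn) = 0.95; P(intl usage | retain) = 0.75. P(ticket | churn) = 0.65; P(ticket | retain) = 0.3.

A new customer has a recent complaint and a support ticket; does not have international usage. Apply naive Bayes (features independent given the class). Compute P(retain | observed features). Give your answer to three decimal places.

0.963

churn: 0.05 × 0.25 × (1−0.95) × 0.65 = 0.00040625
retain: 0.95 × 0.15 × (1−0.75) × 0.3 = 0.0106875
P(retain | x) = 0.0106875 / 0.01109375 ≈ 0.963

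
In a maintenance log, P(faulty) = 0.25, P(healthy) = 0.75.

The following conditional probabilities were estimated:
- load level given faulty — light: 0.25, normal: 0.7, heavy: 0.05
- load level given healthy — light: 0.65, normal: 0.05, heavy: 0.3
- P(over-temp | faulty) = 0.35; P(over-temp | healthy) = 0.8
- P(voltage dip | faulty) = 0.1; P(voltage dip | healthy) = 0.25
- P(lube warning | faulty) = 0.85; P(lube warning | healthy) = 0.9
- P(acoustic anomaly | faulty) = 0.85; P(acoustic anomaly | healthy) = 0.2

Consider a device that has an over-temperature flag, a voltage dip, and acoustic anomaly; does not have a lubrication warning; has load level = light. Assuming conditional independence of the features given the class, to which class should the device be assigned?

healthy

faulty: 0.25 × 0.25 × 0.35 × 0.1 × (1−0.85) × 0.85 = 0.00027890625
healthy: 0.75 × 0.65 × 0.8 × 0.25 × (1−0.9) × 0.2 = 0.00195
Highest score → healthy.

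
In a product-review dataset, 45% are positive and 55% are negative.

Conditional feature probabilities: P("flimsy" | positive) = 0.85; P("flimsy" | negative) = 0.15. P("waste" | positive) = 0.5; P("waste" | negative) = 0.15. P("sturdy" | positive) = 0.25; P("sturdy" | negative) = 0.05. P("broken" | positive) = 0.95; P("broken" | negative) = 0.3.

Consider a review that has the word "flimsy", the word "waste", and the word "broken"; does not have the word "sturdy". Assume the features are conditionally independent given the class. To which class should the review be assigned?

positive: 0.45 × 0.85 × 0.5 × (1−0.25) × 0.95 = 0.136265625
negative: 0.55 × 0.15 × 0.15 × (1−0.05) × 0.3 = 0.003526875
Highest score → positive.

positive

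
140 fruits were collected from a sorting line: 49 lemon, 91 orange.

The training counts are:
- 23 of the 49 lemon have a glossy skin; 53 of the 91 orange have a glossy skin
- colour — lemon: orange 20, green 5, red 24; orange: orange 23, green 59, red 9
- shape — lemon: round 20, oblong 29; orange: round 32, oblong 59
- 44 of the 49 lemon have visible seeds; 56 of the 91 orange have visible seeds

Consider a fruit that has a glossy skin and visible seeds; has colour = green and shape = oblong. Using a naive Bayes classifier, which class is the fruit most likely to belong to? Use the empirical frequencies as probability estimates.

lemon: (49/140) × (23/49) × (5/49) × (29/49) × (44/49) ≈ 0.00890907
orange: (91/140) × (53/91) × (59/91) × (59/91) × (56/91) ≈ 0.09793
Highest score → orange.

orange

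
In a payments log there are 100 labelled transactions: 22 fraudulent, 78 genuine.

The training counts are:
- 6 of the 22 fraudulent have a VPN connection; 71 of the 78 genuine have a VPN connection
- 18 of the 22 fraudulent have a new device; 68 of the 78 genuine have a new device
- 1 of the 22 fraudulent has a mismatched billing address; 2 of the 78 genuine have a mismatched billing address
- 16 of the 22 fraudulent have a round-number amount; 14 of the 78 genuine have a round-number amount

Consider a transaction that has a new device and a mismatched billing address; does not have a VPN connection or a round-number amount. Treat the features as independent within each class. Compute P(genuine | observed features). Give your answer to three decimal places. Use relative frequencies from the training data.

0.442

fraudulent: (22/100) × (16/22) × (18/22) × (1/22) × (6/22) ≈ 0.00162284
genuine: (78/100) × (7/78) × (68/78) × (2/78) × (64/78) ≈ 0.00128391
P(genuine | x) = 0.00128391 / 0.00290675 ≈ 0.442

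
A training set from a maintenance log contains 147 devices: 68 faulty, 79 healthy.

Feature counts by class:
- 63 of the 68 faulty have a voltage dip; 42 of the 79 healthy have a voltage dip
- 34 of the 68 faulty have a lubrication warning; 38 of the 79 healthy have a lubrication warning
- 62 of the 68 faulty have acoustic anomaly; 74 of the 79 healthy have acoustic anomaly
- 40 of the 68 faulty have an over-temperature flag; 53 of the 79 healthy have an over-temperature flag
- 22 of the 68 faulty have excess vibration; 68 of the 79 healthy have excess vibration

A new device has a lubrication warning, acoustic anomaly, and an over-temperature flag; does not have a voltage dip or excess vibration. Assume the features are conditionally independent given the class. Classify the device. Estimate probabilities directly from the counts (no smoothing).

faulty: (68/147) × (5/68) × (34/68) × (62/68) × (40/68) × (46/68) ≈ 0.00617029
healthy: (79/147) × (37/79) × (38/79) × (74/79) × (53/79) × (11/79) ≈ 0.010594
Highest score → healthy.

healthy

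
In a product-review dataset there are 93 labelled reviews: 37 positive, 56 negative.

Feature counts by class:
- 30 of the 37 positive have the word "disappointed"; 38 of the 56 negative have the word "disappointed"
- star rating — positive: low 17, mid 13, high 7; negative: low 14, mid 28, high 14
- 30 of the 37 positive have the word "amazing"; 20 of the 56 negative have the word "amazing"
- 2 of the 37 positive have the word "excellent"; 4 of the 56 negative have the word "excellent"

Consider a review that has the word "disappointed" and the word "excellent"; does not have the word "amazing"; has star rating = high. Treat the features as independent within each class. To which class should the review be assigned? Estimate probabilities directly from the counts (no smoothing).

negative

positive: (37/93) × (30/37) × (7/37) × (7/37) × (2/37) ≈ 0.000624107
negative: (56/93) × (38/56) × (14/56) × (36/56) × (4/56) ≈ 0.00469059
Highest score → negative.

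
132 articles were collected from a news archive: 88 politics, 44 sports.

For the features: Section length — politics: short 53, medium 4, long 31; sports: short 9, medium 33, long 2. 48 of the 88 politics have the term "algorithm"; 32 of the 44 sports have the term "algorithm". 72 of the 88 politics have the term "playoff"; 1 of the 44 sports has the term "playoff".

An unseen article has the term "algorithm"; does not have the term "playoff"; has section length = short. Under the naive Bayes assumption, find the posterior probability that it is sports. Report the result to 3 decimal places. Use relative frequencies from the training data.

politics: (88/132) × (53/88) × (48/88) × (16/88) ≈ 0.0398197
sports: (44/132) × (9/44) × (32/44) × (43/44) ≈ 0.0484598
P(sports | x) = 0.0484598 / 0.0882795 ≈ 0.549

0.549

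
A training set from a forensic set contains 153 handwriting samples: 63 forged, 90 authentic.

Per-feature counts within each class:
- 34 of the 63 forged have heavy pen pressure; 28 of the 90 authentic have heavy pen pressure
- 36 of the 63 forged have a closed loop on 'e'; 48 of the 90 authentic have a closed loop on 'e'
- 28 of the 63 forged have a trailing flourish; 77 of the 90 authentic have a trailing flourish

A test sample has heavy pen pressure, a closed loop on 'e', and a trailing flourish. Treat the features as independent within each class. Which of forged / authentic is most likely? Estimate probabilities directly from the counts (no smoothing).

authentic

forged: (63/153) × (34/63) × (36/63) × (28/63) ≈ 0.0564374
authentic: (90/153) × (28/90) × (48/90) × (77/90) ≈ 0.0835052
Highest score → authentic.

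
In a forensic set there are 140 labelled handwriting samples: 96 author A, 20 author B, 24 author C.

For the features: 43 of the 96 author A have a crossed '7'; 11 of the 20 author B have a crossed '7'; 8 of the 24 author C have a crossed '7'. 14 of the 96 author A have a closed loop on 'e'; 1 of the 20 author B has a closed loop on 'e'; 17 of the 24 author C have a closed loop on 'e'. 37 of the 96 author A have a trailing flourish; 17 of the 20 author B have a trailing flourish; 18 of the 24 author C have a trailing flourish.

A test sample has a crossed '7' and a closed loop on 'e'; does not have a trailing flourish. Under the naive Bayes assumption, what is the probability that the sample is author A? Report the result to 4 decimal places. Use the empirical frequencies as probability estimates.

author A: (96/140) × (43/96) × (14/96) × (59/96) ≈ 0.0275282
author B: (20/140) × (11/20) × (1/20) × (3/20) ≈ 0.000589286
author C: (24/140) × (8/24) × (17/24) × (6/24) ≈ 0.010119
P(author A | x) = 0.0275282 / 0.038236486 ≈ 0.7199

0.7199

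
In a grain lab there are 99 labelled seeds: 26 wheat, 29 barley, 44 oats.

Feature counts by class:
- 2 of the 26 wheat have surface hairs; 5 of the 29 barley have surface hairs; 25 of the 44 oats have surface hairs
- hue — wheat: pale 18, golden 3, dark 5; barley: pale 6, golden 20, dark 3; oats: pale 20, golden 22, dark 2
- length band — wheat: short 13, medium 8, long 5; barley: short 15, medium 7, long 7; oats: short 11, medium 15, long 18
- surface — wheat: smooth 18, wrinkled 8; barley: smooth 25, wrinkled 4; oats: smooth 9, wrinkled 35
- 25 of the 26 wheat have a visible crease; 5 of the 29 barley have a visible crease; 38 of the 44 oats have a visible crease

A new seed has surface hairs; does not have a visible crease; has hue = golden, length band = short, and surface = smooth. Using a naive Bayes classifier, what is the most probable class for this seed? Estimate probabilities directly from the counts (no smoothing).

barley

wheat: (26/99) × (2/26) × (3/26) × (13/26) × (18/26) × (1/26) ≈ 0.0000310341
barley: (29/99) × (5/29) × (20/29) × (15/29) × (25/29) × (24/29) ≈ 0.0128533
oats: (44/99) × (25/44) × (22/44) × (11/44) × (9/44) × (6/44) ≈ 0.000880447
Highest score → barley.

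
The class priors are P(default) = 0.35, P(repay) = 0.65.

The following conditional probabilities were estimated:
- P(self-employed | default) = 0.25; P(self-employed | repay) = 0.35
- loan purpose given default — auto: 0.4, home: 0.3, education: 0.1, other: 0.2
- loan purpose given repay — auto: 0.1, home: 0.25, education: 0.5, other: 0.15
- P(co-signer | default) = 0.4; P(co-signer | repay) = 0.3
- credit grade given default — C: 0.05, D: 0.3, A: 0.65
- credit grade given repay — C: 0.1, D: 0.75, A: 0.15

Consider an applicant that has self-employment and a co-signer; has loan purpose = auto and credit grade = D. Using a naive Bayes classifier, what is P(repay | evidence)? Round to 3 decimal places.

0.549

default: 0.35 × 0.25 × 0.4 × 0.4 × 0.3 = 0.0042
repay: 0.65 × 0.35 × 0.1 × 0.3 × 0.75 = 0.00511875
P(repay | x) = 0.00511875 / 0.00931875 ≈ 0.549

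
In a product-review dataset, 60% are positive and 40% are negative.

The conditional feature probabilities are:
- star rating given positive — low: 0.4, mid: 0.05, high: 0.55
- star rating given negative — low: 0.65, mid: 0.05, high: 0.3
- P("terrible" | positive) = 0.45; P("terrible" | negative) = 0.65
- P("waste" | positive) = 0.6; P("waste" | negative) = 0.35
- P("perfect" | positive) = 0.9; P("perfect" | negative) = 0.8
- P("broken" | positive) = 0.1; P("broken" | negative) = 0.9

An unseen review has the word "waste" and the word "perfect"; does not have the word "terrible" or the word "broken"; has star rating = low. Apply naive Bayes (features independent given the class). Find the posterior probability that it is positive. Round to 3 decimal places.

0.962

positive: 0.6 × 0.4 × (1−0.45) × 0.6 × 0.9 × (1−0.1) = 0.064152
negative: 0.4 × 0.65 × (1−0.65) × 0.35 × 0.8 × (1−0.9) = 0.002548
P(positive | x) = 0.064152 / 0.0667 ≈ 0.962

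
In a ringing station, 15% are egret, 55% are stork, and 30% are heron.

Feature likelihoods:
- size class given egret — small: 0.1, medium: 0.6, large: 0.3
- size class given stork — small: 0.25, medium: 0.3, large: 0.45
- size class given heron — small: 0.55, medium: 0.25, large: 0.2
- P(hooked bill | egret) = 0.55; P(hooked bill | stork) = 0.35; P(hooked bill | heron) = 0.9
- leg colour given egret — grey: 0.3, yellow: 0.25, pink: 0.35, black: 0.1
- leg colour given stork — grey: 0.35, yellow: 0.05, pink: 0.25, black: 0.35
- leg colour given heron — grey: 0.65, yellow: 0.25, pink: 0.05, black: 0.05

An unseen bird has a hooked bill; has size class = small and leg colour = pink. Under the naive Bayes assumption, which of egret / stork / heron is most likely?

egret: 0.15 × 0.1 × 0.55 × 0.35 = 0.0028875
stork: 0.55 × 0.25 × 0.35 × 0.25 = 0.01203125
heron: 0.3 × 0.55 × 0.9 × 0.05 = 0.007425
Highest score → stork.

stork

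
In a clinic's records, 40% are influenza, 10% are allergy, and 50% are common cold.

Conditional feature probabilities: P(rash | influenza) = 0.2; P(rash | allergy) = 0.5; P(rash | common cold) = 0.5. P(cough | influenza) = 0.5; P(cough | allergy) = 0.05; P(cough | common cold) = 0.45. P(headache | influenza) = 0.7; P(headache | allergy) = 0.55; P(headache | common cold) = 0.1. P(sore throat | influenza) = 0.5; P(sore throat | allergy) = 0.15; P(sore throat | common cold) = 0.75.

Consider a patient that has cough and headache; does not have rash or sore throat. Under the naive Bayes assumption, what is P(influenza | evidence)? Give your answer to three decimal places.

0.934

influenza: 0.4 × (1−0.2) × 0.5 × 0.7 × (1−0.5) = 0.056
allergy: 0.1 × (1−0.5) × 0.05 × 0.55 × (1−0.15) = 0.00116875
common cold: 0.5 × (1−0.5) × 0.45 × 0.1 × (1−0.75) = 0.0028125
P(influenza | x) = 0.056 / 0.05998125 ≈ 0.934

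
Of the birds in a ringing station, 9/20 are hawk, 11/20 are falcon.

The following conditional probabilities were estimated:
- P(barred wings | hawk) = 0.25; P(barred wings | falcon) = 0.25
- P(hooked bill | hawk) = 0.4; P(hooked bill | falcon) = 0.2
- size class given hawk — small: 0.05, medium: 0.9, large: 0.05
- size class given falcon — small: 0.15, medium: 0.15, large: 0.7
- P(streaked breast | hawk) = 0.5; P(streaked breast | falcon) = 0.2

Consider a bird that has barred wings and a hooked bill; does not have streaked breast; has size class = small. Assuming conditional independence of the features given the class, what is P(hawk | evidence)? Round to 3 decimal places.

hawk: 0.45 × 0.25 × 0.4 × 0.05 × (1−0.5) = 0.001125
falcon: 0.55 × 0.25 × 0.2 × 0.15 × (1−0.2) = 0.0033
P(hawk | x) = 0.001125 / 0.004425 ≈ 0.254

0.254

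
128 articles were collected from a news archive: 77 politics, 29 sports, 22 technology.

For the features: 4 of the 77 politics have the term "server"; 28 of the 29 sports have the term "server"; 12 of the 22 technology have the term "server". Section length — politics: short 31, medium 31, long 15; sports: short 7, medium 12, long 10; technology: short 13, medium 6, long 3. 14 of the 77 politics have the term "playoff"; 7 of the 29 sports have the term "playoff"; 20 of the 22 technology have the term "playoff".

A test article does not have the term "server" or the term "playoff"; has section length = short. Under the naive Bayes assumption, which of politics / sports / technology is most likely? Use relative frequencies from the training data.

politics: (77/128) × (73/77) × (31/77) × (63/77) ≈ 0.18786
sports: (29/128) × (1/29) × (7/29) × (22/29) ≈ 0.00143059
technology: (22/128) × (10/22) × (13/22) × (2/22) ≈ 0.0041968
Highest score → politics.

politics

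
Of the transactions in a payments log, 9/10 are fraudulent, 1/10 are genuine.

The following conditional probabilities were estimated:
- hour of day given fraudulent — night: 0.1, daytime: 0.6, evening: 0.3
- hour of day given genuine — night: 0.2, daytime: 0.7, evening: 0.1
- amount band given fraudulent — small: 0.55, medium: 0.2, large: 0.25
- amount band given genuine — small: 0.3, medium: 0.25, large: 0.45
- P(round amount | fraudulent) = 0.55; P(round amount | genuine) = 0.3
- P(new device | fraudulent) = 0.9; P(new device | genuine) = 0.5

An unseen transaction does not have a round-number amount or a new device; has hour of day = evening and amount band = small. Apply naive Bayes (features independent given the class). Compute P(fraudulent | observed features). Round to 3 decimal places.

0.864

fraudulent: 0.9 × 0.3 × 0.55 × (1−0.55) × (1−0.9) = 0.0066825
genuine: 0.1 × 0.1 × 0.3 × (1−0.3) × (1−0.5) = 0.00105
P(fraudulent | x) = 0.0066825 / 0.0077325 ≈ 0.864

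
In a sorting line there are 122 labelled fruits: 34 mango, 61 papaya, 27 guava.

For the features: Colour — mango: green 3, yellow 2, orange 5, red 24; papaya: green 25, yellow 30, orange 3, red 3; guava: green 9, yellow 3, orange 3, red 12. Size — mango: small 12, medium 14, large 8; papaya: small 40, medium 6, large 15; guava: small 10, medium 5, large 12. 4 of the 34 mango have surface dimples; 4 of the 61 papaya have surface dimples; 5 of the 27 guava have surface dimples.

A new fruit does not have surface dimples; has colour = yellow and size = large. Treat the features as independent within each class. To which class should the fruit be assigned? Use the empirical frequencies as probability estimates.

mango: (34/122) × (2/34) × (8/34) × (30/34) ≈ 0.00340348
papaya: (61/122) × (30/61) × (15/61) × (57/61) ≈ 0.0565025
guava: (27/122) × (3/27) × (12/27) × (22/27) ≈ 0.00890508
Highest score → papaya.

papaya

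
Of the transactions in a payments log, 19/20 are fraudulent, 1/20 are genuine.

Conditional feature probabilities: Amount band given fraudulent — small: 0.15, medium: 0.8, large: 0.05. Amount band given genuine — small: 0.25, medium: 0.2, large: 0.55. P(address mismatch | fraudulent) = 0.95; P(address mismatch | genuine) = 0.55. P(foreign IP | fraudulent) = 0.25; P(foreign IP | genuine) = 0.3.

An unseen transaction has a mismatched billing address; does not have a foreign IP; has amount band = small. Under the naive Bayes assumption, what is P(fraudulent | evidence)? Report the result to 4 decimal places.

0.9547

fraudulent: 0.95 × 0.15 × 0.95 × (1−0.25) = 0.10153125
genuine: 0.05 × 0.25 × 0.55 × (1−0.3) = 0.0048125
P(fraudulent | x) = 0.10153125 / 0.10634375 ≈ 0.9547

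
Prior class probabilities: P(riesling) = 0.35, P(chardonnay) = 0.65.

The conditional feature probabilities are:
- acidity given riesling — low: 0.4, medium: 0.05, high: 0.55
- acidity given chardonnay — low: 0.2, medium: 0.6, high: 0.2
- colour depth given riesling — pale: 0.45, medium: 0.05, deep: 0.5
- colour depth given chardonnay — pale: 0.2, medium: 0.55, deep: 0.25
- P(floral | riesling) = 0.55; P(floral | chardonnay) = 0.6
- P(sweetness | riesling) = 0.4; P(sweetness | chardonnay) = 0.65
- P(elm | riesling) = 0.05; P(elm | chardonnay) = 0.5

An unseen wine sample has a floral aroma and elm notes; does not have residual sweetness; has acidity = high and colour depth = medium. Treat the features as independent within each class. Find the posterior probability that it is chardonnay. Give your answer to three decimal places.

riesling: 0.35 × 0.55 × 0.05 × 0.55 × (1−0.4) × 0.05 = 0.0001588125
chardonnay: 0.65 × 0.2 × 0.55 × 0.6 × (1−0.65) × 0.5 = 0.0075075
P(chardonnay | x) = 0.0075075 / 0.0076663125 ≈ 0.979

0.979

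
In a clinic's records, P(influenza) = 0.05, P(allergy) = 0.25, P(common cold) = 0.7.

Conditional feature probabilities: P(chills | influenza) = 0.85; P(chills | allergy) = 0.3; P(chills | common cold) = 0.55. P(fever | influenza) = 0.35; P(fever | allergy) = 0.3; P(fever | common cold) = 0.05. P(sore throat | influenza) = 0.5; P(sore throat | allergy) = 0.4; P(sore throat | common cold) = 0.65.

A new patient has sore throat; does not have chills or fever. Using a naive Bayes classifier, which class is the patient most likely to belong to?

influenza: 0.05 × (1−0.85) × (1−0.35) × 0.5 = 0.0024375
allergy: 0.25 × (1−0.3) × (1−0.3) × 0.4 = 0.049
common cold: 0.7 × (1−0.55) × (1−0.05) × 0.65 = 0.1945125
Highest score → common cold.

common cold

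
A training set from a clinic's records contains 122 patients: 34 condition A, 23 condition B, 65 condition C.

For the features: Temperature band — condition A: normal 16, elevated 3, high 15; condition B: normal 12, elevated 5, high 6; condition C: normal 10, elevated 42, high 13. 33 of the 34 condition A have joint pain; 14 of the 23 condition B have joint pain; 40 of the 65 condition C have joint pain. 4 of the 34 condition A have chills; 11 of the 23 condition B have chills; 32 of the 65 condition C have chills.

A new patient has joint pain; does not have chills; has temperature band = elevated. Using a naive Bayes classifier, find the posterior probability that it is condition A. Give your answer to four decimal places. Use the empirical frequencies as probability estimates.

0.1487

condition A: (34/122) × (3/34) × (33/34) × (30/34) ≈ 0.0210591
condition B: (23/122) × (5/23) × (14/23) × (12/23) ≈ 0.0130156
condition C: (65/122) × (42/65) × (40/65) × (33/65) ≈ 0.107557
P(condition A | x) = 0.0210591 / 0.1416317 ≈ 0.1487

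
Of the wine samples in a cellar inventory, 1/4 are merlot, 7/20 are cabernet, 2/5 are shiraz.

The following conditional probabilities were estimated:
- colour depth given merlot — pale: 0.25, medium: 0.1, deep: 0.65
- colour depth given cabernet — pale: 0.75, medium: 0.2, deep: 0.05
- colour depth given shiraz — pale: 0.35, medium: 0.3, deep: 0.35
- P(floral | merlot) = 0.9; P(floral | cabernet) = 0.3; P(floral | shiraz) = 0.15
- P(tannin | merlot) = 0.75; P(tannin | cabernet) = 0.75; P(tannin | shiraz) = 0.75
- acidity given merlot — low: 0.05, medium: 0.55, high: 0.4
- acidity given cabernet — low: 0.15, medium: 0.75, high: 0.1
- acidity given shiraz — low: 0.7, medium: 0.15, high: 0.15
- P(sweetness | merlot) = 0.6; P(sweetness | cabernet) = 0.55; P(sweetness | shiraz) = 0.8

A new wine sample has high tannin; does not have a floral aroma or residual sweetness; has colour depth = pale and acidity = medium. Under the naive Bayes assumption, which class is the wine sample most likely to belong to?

merlot: 0.25 × 0.25 × (1−0.9) × 0.75 × 0.55 × (1−0.6) = 0.00103125
cabernet: 0.35 × 0.75 × (1−0.3) × 0.75 × 0.75 × (1−0.55) = 0.04651171875
shiraz: 0.4 × 0.35 × (1−0.15) × 0.75 × 0.15 × (1−0.8) = 0.0026775
Highest score → cabernet.

cabernet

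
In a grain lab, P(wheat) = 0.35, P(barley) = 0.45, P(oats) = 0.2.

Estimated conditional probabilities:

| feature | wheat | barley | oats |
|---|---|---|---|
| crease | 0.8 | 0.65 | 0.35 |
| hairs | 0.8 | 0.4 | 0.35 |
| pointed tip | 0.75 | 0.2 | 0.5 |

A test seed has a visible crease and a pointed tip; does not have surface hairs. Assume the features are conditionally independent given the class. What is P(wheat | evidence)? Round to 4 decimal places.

0.4206

wheat: 0.35 × 0.8 × (1−0.8) × 0.75 = 0.042
barley: 0.45 × 0.65 × (1−0.4) × 0.2 = 0.0351
oats: 0.2 × 0.35 × (1−0.35) × 0.5 = 0.02275
P(wheat | x) = 0.042 / 0.09985 ≈ 0.4206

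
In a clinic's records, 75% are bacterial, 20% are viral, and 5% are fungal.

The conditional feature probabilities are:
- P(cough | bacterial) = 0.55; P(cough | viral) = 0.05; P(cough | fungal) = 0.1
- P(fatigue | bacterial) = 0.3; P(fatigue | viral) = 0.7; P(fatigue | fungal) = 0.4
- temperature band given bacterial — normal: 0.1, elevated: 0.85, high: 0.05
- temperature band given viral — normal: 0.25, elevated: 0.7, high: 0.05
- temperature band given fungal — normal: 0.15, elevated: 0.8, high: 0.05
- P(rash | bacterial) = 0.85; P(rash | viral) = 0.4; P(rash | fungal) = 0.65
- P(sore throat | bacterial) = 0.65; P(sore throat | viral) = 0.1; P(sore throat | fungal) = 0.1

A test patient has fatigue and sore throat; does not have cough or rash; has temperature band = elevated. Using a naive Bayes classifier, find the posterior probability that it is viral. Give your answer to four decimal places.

bacterial: 0.75 × (1−0.55) × 0.3 × 0.85 × (1−0.85) × 0.65 = 0.00839109375
viral: 0.2 × (1−0.05) × 0.7 × 0.7 × (1−0.4) × 0.1 = 0.005586
fungal: 0.05 × (1−0.1) × 0.4 × 0.8 × (1−0.65) × 0.1 = 0.000504
P(viral | x) = 0.005586 / 0.01448109375 ≈ 0.3857

0.3857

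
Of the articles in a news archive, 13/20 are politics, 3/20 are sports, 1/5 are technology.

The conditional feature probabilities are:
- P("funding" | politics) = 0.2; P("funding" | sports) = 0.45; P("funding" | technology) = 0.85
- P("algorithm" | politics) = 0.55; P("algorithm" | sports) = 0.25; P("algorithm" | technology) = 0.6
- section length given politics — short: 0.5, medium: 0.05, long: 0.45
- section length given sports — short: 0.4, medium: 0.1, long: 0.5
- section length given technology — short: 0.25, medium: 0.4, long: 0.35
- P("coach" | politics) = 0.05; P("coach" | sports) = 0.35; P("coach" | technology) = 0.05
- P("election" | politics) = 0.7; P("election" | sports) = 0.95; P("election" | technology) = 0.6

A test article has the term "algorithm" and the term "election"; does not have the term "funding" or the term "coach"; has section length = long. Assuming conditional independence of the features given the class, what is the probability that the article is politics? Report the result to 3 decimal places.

politics: 0.65 × (1−0.2) × 0.55 × 0.45 × (1−0.05) × 0.7 = 0.0855855
sports: 0.15 × (1−0.45) × 0.25 × 0.5 × (1−0.35) × 0.95 = 0.00636796875
technology: 0.2 × (1−0.85) × 0.6 × 0.35 × (1−0.05) × 0.6 = 0.003591
P(politics | x) = 0.0855855 / 0.09554446875 ≈ 0.896

0.896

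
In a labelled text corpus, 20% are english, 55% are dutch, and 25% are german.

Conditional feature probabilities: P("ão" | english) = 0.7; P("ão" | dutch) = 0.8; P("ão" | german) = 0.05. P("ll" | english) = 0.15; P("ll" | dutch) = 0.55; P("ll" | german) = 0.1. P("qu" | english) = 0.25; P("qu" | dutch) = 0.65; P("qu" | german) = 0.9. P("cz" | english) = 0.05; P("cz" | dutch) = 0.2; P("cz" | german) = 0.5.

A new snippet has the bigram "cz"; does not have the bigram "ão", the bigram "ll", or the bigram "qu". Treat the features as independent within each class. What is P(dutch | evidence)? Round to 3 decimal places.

0.216

english: 0.2 × (1−0.7) × (1−0.15) × (1−0.25) × 0.05 = 0.0019125
dutch: 0.55 × (1−0.8) × (1−0.55) × (1−0.65) × 0.2 = 0.003465
german: 0.25 × (1−0.05) × (1−0.1) × (1−0.9) × 0.5 = 0.0106875
P(dutch | x) = 0.003465 / 0.016065 ≈ 0.216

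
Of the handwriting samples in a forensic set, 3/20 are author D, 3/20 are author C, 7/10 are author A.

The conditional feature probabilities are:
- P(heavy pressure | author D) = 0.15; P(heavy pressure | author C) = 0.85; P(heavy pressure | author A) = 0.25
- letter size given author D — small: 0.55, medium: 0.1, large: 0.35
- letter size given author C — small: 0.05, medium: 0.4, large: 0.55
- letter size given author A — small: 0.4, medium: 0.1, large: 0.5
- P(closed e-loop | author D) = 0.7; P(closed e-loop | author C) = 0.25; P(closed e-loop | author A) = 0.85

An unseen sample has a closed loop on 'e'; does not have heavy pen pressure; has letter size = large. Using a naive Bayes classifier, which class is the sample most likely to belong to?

author D: 0.15 × (1−0.15) × 0.35 × 0.7 = 0.0312375
author C: 0.15 × (1−0.85) × 0.55 × 0.25 = 0.00309375
author A: 0.7 × (1−0.25) × 0.5 × 0.85 = 0.223125
Highest score → author A.

author A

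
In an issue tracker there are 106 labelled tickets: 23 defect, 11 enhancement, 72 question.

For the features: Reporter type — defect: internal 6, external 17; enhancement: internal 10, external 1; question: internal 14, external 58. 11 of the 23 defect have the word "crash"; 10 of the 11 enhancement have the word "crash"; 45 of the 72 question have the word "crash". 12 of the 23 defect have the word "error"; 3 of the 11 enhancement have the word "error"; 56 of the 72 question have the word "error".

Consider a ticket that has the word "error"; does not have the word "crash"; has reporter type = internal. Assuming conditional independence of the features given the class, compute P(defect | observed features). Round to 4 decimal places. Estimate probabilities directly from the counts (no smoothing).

defect: (23/106) × (6/23) × (12/23) × (12/23) ≈ 0.0154082
enhancement: (11/106) × (10/11) × (1/11) × (3/11) ≈ 0.002339
question: (72/106) × (14/72) × (27/72) × (56/72) ≈ 0.038522
P(defect | x) = 0.0154082 / 0.0562692 ≈ 0.2738

0.2738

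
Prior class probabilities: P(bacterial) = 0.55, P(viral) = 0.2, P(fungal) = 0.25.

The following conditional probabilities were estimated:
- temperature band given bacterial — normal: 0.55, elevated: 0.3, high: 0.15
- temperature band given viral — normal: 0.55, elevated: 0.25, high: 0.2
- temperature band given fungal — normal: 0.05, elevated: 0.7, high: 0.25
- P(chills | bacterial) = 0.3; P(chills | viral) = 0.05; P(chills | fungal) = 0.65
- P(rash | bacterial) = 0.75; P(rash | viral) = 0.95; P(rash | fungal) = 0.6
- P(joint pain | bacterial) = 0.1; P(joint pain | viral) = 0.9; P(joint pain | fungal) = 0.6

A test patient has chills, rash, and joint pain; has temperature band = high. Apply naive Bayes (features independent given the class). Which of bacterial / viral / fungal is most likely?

bacterial: 0.55 × 0.15 × 0.3 × 0.75 × 0.1 = 0.00185625
viral: 0.2 × 0.2 × 0.05 × 0.95 × 0.9 = 0.00171
fungal: 0.25 × 0.25 × 0.65 × 0.6 × 0.6 = 0.014625
Highest score → fungal.

fungal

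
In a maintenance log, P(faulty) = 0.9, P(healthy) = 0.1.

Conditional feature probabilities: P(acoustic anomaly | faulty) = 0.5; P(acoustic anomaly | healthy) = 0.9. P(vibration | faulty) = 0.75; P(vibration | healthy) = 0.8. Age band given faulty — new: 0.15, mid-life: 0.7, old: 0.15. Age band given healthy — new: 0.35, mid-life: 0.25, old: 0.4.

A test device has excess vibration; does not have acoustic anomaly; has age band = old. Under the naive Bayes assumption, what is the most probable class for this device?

faulty

faulty: 0.9 × (1−0.5) × 0.75 × 0.15 = 0.050625
healthy: 0.1 × (1−0.9) × 0.8 × 0.4 = 0.0032
Highest score → faulty.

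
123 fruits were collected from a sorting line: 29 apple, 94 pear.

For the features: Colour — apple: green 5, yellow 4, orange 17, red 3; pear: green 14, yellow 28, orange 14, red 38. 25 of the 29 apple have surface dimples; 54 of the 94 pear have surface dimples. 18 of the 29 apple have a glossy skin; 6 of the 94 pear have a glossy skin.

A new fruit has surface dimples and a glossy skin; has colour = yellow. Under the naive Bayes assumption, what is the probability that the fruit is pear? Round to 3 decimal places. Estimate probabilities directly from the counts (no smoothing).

apple: (29/123) × (4/29) × (25/29) × (18/29) ≈ 0.0174009
pear: (94/123) × (28/94) × (54/94) × (6/94) ≈ 0.00834723
P(pear | x) = 0.00834723 / 0.02574813 ≈ 0.324

0.324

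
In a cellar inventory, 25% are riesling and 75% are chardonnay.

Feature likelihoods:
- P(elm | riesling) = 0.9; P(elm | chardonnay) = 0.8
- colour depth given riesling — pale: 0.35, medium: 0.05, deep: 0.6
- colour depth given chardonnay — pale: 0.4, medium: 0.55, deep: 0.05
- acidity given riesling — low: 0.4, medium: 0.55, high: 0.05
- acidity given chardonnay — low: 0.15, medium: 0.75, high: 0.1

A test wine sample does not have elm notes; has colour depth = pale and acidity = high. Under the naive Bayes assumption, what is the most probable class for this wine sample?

chardonnay

riesling: 0.25 × (1−0.9) × 0.35 × 0.05 = 0.0004375
chardonnay: 0.75 × (1−0.8) × 0.4 × 0.1 = 0.006
Highest score → chardonnay.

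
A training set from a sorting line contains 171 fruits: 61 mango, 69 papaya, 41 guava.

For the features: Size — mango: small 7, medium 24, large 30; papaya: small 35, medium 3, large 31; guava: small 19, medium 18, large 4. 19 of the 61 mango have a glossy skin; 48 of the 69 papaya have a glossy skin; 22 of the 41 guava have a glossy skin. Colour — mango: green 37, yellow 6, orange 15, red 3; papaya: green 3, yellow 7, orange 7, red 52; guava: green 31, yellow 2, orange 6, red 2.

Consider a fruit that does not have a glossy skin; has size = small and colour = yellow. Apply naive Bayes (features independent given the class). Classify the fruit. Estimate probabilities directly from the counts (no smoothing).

papaya

mango: (61/171) × (7/61) × (42/61) × (6/61) ≈ 0.00277232
papaya: (69/171) × (35/69) × (21/69) × (7/69) ≈ 0.00631962
guava: (41/171) × (19/41) × (19/41) × (2/41) ≈ 0.00251173
Highest score → papaya.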